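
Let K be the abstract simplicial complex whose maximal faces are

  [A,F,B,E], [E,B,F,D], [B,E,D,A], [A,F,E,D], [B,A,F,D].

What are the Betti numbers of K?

Take the total order A < B < D < E < F on the vertex set. Then K (dimension 3) consists of the simplices:

  0-simplices (5): A, B, D, E, F
  1-simplices (10): AB, AD, AE, AF, BD, BE, BF, DE, DF, EF
  2-simplices (10): ABD, ABE, ABF, ADE, ADF, AEF, BDE, BDF, BEF, DEF
  3-simplices (5): ABDE, ABDF, ABEF, ADEF, BDEF

giving chain groups C_0 ≅ Z^5, C_1 ≅ Z^10, C_2 ≅ Z^10, C_3 ≅ Z^5.

∂_1: C_1 → C_0 maps an edge to its endpoints' difference, ∂[p,q] = q − p. For instance
  ∂DF = F − D.
The resulting 5×10 matrix has rank 4, and its Smith normal form has invariant factors (1,1,1,1).

Boundary ∂_2: C_2 → C_1 sends each 2-simplex [p,q,r] to [q,r] − [p,r] + [p,q]. For instance
  ∂BDF = DF − BF + BD,
  ∂DEF = EF − DF + DE.
This gives a 10×10 integer matrix of rank 6; reducing to Smith normal form yields diagonal entries (1,1,1,1,1,1).

∂_3: C_3 → C_2 sends each 3-simplex σ to the alternating sum Σ_i (−1)^i (σ with its i-th vertex removed). For instance
  ∂BDEF = DEF − BEF + BDF − BDE,
  ∂ABDF = BDF − ADF + ABF − ABD.
The resulting 10×5 matrix has rank 4, and its Smith normal form has invariant factors (1,1,1,1).

Reading off H_k = ker ∂_k / im ∂_{k+1}:

  H_0: rank C_0 − rank ∂_1 = 5 − 4 = 1, and the invariant factors of ∂_1 are all 1, so H_0 ≅ Z.
  H_1: rank ker ∂_1 − rank ∂_2 = (10 − 4) − 6 = 0, and the invariant factors of ∂_2 are all 1, so H_1 ≅ 0.
  H_2: rank ker ∂_2 − rank ∂_3 = (10 − 6) − 4 = 0, and the invariant factors of ∂_3 are all 1, so H_2 ≅ 0.
  H_3: rank ker ∂_3 − rank ∂_4 = (5 − 4) − 0 = 1, and there is no ∂_4, so H_3 ≅ Z.

(K is a triangulation of the 3-sphere S^3.)

Hence the Betti numbers are b_0 = 1, b_1 = 0, b_2 = 0, b_3 = 1.

b_0 = 1, b_1 = 0, b_2 = 0, b_3 = 1.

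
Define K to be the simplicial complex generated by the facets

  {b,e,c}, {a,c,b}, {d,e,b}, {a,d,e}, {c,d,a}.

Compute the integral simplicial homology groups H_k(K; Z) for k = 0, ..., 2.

H_0 = Z,  H_1 = Z,  H_2 = 0.

Fix the vertex order a < b < c < d < e and write every simplex with vertices in increasing order. Then dim K = 2 and the simplices of K are:

  0-simplices (5): a, b, c, d, e
  1-simplices (10): ab, ac, ad, ae, bc, bd, be, cd, ce, de
  2-simplices (5): abc, acd, ade, bce, bde

so the chain groups are C_0 ≅ Z^5, C_1 ≅ Z^10, C_2 ≅ Z^5.

∂_1: C_1 → C_0 is given by ∂[p,q] = [q] − [p]. For instance
  ∂bc = c − b.
This gives a 5×10 integer matrix of rank 4; reducing to Smith normal form yields diagonal entries (1,1,1,1).

The boundary map ∂_2: C_2 → C_1 maps a triangle to the signed sum of its edges. For instance
  ∂abc = bc − ac + ab,
  ∂acd = cd − ad + ac.
The resulting 10×5 matrix has rank 5, and its Smith normal form has invariant factors (1,1,1,1,1).

Now H_k = ker ∂_k / im ∂_{k+1}, so:

  H_0: rank C_0 − rank ∂_1 = 5 − 4 = 1, and the invariant factors of ∂_1 are all 1, so H_0 = Z.
  H_1: rank ker ∂_1 − rank ∂_2 = (10 − 4) − 5 = 1, and the invariant factors of ∂_2 are all 1, so H_1 = Z.
  H_2: rank ker ∂_2 − rank ∂_3 = (5 − 5) − 0 = 0, and there is no ∂_3, so H_2 = 0.

As a check, the Euler characteristic is 5 − 10 + 5 = 0, which agrees with 1 − 1 + 0 = 0.
(K is a triangulation of the Möbius band.)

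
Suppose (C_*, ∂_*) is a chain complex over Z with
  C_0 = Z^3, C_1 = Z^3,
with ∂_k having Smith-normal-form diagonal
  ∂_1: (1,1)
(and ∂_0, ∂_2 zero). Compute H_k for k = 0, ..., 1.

H_0: b_0 = 3 − 0 − 2 = 1; torsion from ∂_1 factors > 1: none. So H_0 = Z.
H_1: b_1 = 3 − 2 − 0 = 1; torsion from ∂_2 factors > 1: none. So H_1 = Z.

H_0 = Z,  H_1 = Z.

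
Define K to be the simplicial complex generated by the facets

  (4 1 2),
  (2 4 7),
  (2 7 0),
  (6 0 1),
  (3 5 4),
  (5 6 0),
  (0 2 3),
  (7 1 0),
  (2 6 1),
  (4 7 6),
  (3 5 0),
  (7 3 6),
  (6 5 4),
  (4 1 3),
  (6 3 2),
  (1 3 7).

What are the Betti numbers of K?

Fix the vertex order 0 < 1 < 2 < 3 < 4 < 5 < 6 < 7 and write every simplex with vertices in increasing order. Then dim K = 2 and the simplices of K are:

  0-simplices (8): [0], [1], [2], [3], [4], [5], [6], [7]
  1-simplices (24): (24 of them)
  2-simplices (16): [0,1,6], [0,1,7], [0,2,3], [0,2,7], [0,3,5], [0,5,6], [1,2,4], [1,2,6], [1,3,4], [1,3,7], [2,3,6], [2,4,7], [3,4,5], [3,6,7], [4,5,6], [4,6,7]

so the chain groups are C_0 ≅ Z^8, C_1 ≅ Z^24, C_2 ≅ Z^16.

∂_1: C_1 → C_0 maps an edge to its endpoints' difference, ∂[p,q] = q − p. For instance
  ∂[3,6] = [6] − [3].
This gives a 8×24 integer matrix of rank 7; reducing to Smith normal form yields diagonal entries (1,1,1,1,1,1,1).

∂_2: C_2 → C_1 acts by ∂[p,q,r] = [q,r] − [p,r] + [p,q]. For instance
  ∂[1,3,7] = [3,7] − [1,7] + [1,3],
  ∂[4,5,6] = [5,6] − [4,6] + [4,5].
The 24×16 boundary matrix has rank 15 and Smith normal form diag(1,1,1,1,1,1,1,1,1,1,1,1,1,1,1).

Now H_k = ker ∂_k / im ∂_{k+1}, so:

  H_0: rank C_0 − rank ∂_1 = 8 − 7 = 1, and the invariant factors of ∂_1 are all 1, so H_0 ≅ Z.
  H_1: rank ker ∂_1 − rank ∂_2 = (24 − 7) − 15 = 2, and the invariant factors of ∂_2 are all 1, so H_1 ≅ Z^2.
  H_2: rank ker ∂_2 − rank ∂_3 = (16 − 15) − 0 = 1, and there is no ∂_3, so H_2 ≅ Z.

Hence the Betti numbers are b_0 = 1, b_1 = 2, b_2 = 1.

b_0 = 1, b_1 = 2, b_2 = 1.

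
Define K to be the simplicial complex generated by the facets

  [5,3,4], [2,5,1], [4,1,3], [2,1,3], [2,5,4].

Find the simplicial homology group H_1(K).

K has 5 vertices, 10 edges, 5 triangles.
rank ∂_1 = 4, rank ∂_2 = 5 ⇒ b_1 = 10 − 4 − 5 = 1; all invariant factors of ∂_2 are 1 so no torsion. So H_1 = Z.

H_1 ≅ Z.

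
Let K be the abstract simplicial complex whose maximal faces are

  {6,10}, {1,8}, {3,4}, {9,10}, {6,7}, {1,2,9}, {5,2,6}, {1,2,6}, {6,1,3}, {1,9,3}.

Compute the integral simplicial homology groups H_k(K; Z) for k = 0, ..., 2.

Fix the vertex order 1 < 2 < 3 < 4 < 5 < 6 < 7 < 8 < 9 < 10 and write every simplex with vertices in increasing order. Then dim K = 2 and the simplices of K are:

  0-simplices (10): [1], [2], [3], [4], [5], [6], [7], [8], [9], [10]
  1-simplices (15): [1,2], [1,3], [1,6], [1,8], [1,9], [2,5], [2,6], [2,9], [3,4], [3,6], [3,9], [5,6], [6,7], [6,10], [9,10]
  2-simplices (5): [1,2,6], [1,2,9], [1,3,6], [1,3,9], [2,5,6]

giving chain groups C_0 ≅ Z^10, C_1 ≅ Z^15, C_2 ≅ Z^5.

Boundary ∂_1: C_1 → C_0 is given by ∂[p,q] = [q] − [p]. For instance
  ∂[3,6] = [6] − [3].
The 10×15 boundary matrix has rank 9 and Smith normal form diag(1,1,1,1,1,1,1,1,1).

The boundary map ∂_2: C_2 → C_1 maps a triangle to the signed sum of its edges. For instance
  ∂[1,2,9] = [2,9] − [1,9] + [1,2],
  ∂[2,5,6] = [5,6] − [2,6] + [2,5].
The 15×5 boundary matrix has rank 5 and Smith normal form diag(1,1,1,1,1).

Reading off H_k = ker ∂_k / im ∂_{k+1}:

  H_0: rank C_0 − rank ∂_1 = 10 − 9 = 1, and the invariant factors of ∂_1 are all 1, so H_0 ≅ Z.
  H_1: rank ker ∂_1 − rank ∂_2 = (15 − 9) − 5 = 1, and the invariant factors of ∂_2 are all 1, so H_1 ≅ Z.
  H_2: rank ker ∂_2 − rank ∂_3 = (5 − 5) − 0 = 0, and there is no ∂_3, so H_2 ≅ 0.

H_0 ≅ Z,  H_1 ≅ Z,  H_2 = 0.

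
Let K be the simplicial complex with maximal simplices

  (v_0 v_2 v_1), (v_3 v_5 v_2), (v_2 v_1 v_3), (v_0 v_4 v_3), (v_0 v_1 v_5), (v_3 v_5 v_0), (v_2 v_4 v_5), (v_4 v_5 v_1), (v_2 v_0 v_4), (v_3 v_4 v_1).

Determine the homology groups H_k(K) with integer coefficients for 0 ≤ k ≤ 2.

H_0 = Z,  H_1 = Z/2,  H_2 = 0.

We work with the vertex ordering v_0 < v_1 < v_2 < v_3 < v_4 < v_5. The simplices of K, each written with vertices in increasing order, are:

  0-simplices (6): [v_0], [v_1], [v_2], [v_3], [v_4], [v_5]
  1-simplices (15): (15 of them)
  2-simplices (10): [v_0,v_1,v_2], [v_0,v_1,v_5], [v_0,v_2,v_4], [v_0,v_3,v_4], [v_0,v_3,v_5], [v_1,v_2,v_3], [v_1,v_3,v_4], [v_1,v_4,v_5], [v_2,v_3,v_5], [v_2,v_4,v_5]

so the chain groups are C_0 ≅ Z^6, C_1 ≅ Z^15, C_2 ≅ Z^10.

The boundary map ∂_1: C_1 → C_0 sends each edge [p,q] (with p < q) to q − p. For instance
  ∂[v_0,v_5] = [v_5] − [v_0].
The 6×15 boundary matrix has rank 5 and Smith normal form diag(1,1,1,1,1).

Boundary ∂_2: C_2 → C_1 acts by ∂[p,q,r] = [q,r] − [p,r] + [p,q]. For instance
  ∂[v_0,v_1,v_2] = [v_1,v_2] − [v_0,v_2] + [v_0,v_1],
  ∂[v_0,v_3,v_5] = [v_3,v_5] − [v_0,v_5] + [v_0,v_3].
As a 15×10 matrix over Z this has rank 10, with invariant factors (1,1,1,1,1,1,1,1,1,2).

Reading off H_k = ker ∂_k / im ∂_{k+1}:

  H_0: rank C_0 − rank ∂_1 = 6 − 5 = 1, and the invariant factors of ∂_1 are all 1, so H_0 ≅ Z.
  H_1: rank ker ∂_1 − rank ∂_2 = (15 − 5) − 10 = 0, and ∂_2 has invariant factor 2 > 1, so H_1 ≅ Z/2.
  H_2: rank ker ∂_2 − rank ∂_3 = (10 − 10) − 0 = 0, and there is no ∂_3, so H_2 ≅ 0.

(K is a triangulation of the real projective plane RP^2.)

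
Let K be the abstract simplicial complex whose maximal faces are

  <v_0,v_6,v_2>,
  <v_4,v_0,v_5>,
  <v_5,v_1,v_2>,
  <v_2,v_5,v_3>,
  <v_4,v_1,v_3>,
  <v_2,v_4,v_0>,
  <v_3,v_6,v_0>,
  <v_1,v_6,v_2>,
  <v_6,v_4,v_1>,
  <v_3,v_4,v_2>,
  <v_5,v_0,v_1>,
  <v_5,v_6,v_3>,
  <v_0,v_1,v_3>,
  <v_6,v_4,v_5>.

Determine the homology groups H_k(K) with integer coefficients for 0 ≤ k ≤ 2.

H_0 = Z,  H_1 = Z^2,  H_2 = Z.

K has 7 vertices, 21 edges, 14 triangles.
rank ∂_0 = 0, rank ∂_1 = 6 ⇒ b_0 = 7 − 0 − 6 = 1; all invariant factors of ∂_1 are 1 so no torsion. So H_0 ≅ Z.
rank ∂_1 = 6, rank ∂_2 = 13 ⇒ b_1 = 21 − 6 − 13 = 2; all invariant factors of ∂_2 are 1 so no torsion. So H_1 ≅ Z^2.
rank ∂_2 = 13, rank ∂_3 = 0 ⇒ b_2 = 14 − 13 − 0 = 1. So H_2 ≅ Z.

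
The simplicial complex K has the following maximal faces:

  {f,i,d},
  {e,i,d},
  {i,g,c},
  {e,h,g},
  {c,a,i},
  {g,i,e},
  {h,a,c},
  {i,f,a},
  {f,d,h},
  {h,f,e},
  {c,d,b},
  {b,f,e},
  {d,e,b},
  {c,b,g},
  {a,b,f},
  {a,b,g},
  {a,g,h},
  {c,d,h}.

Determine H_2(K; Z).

H_2 = 0.

We work with the vertex ordering a < b < c < d < e < f < g < h < i. The simplices of K, each written with vertices in increasing order, are:

  0-simplices (9): a, b, c, d, e, f, g, h, i
  1-simplices (27): ab, ac, af, ag, ah, ai, bc, bd, be, bf, bg, cd, cg, ch, ci, de, df, dh, di, ef, eg, eh, ei, fh, fi, gh, gi
  2-simplices (18): abf, abg, ach, aci, afi, agh, bcd, bcg, bde, bef, cdh, cgi, dei, dfh, dfi, efh, egh, egi

so the chain groups are C_0 ≅ Z^9, C_1 ≅ Z^27, C_2 ≅ Z^18.

∂_1: C_1 → C_0 is given by ∂[p,q] = [q] − [p].
The 9×27 boundary matrix has rank 8 and Smith normal form diag(1,1,1,1,1,1,1,1).

Boundary ∂_2: C_2 → C_1 acts by ∂[p,q,r] = [q,r] − [p,r] + [p,q]. For instance
  ∂cgi = gi − ci + cg,
  ∂bcd = cd − bd + bc.
This gives a 27×18 integer matrix of rank 18; reducing to Smith normal form yields diagonal entries (1,1,1,1,1,1,1,1,1,1,1,1,1,1,1,1,1,2).

From H_k ≅ ker(∂_k) / im(∂_{k+1}) we obtain:

  H_2: rank ker ∂_2 − rank ∂_3 = (18 − 18) − 0 = 0, and there is no ∂_3, so H_2 = 0.

(K is a triangulation of the Klein bottle.)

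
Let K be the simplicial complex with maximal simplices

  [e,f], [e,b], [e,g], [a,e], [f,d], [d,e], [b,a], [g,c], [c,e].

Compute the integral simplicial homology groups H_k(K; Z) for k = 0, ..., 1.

Fix the vertex order a < b < c < d < e < f < g and write every simplex with vertices in increasing order. Then dim K = 1 and the simplices of K are:

  0-simplices (7): a, b, c, d, e, f, g
  1-simplices (9): ab, ae, be, ce, cg, de, df, ef, eg

Hence C_0 ≅ Z^7, C_1 ≅ Z^9.

Boundary ∂_1: C_1 → C_0 is given by ∂[p,q] = [q] − [p]. For instance
  ∂eg = g − e.
The 7×9 boundary matrix has rank 6 and Smith normal form diag(1,1,1,1,1,1).

Now H_k = ker ∂_k / im ∂_{k+1}, so:

  H_0: rank C_0 − rank ∂_1 = 7 − 6 = 1, and the invariant factors of ∂_1 are all 1, so H_0 = Z.
  H_1: rank ker ∂_1 − rank ∂_2 = (9 − 6) − 0 = 3, and there is no ∂_2, so H_1 = Z^3.

As a check, the Euler characteristic is 7 − 9 = -2, which agrees with 1 − 3 = -2.

H_0 = Z,  H_1 = Z^3.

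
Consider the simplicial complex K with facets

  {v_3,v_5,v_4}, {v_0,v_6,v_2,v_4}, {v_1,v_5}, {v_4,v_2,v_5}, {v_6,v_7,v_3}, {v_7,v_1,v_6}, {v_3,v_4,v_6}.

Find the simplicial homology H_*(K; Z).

H_0 = Z,  H_1 = Z,  H_2 = 0,  H_3 = 0.

Order the vertices as v_0 < v_1 < v_2 < v_3 < v_4 < v_5 < v_6 < v_7. Listing each simplex with vertices in this order, K has dimension 3 with simplices:

  0-simplices (8): [v_0], [v_1], [v_2], [v_3], [v_4], [v_5], [v_6], [v_7]
  1-simplices (16): (16 of them)
  2-simplices (9): [v_0,v_2,v_4], [v_0,v_2,v_6], [v_0,v_4,v_6], [v_1,v_6,v_7], [v_2,v_4,v_5], [v_2,v_4,v_6], [v_3,v_4,v_5], [v_3,v_4,v_6], [v_3,v_6,v_7]
  3-simplices (1): [v_0,v_2,v_4,v_6]

Hence C_0 ≅ Z^8, C_1 ≅ Z^16, C_2 ≅ Z^9, C_3 ≅ Z^1.

Boundary ∂_1: C_1 → C_0 sends each edge [p,q] (with p < q) to q − p. For instance
  ∂[v_0,v_2] = [v_2] − [v_0].
This gives a 8×16 integer matrix of rank 7; reducing to Smith normal form yields diagonal entries (1,1,1,1,1,1,1).

∂_2: C_2 → C_1 sends each 2-simplex [p,q,r] to [q,r] − [p,r] + [p,q]. For instance
  ∂[v_0,v_2,v_4] = [v_2,v_4] − [v_0,v_4] + [v_0,v_2],
  ∂[v_3,v_4,v_5] = [v_4,v_5] − [v_3,v_5] + [v_3,v_4].
The resulting 16×9 matrix has rank 8, and its Smith normal form has invariant factors (1,1,1,1,1,1,1,1).

∂_3: C_3 → C_2 sends each 3-simplex σ to the alternating sum Σ_i (−1)^i (σ with its i-th vertex removed). For instance
  ∂[v_0,v_2,v_4,v_6] = [v_2,v_4,v_6] − [v_0,v_4,v_6] + [v_0,v_2,v_6] − [v_0,v_2,v_4].
As a 9×1 matrix over Z this has rank 1, with invariant factors (1).

Reading off H_k = ker ∂_k / im ∂_{k+1}:

  H_0: rank C_0 − rank ∂_1 = 8 − 7 = 1, and the invariant factors of ∂_1 are all 1, so H_0 ≅ Z.
  H_1: rank ker ∂_1 − rank ∂_2 = (16 − 7) − 8 = 1, and the invariant factors of ∂_2 are all 1, so H_1 ≅ Z.
  H_2: rank ker ∂_2 − rank ∂_3 = (9 − 8) − 1 = 0, and the invariant factors of ∂_3 are all 1, so H_2 ≅ 0.
  H_3: rank ker ∂_3 − rank ∂_4 = (1 − 1) − 0 = 0, and there is no ∂_4, so H_3 ≅ 0.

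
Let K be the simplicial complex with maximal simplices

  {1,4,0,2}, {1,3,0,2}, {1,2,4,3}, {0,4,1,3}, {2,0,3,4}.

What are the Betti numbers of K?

b_0 = 1, b_1 = 0, b_2 = 0, b_3 = 1.

We work with the vertex ordering 0 < 1 < 2 < 3 < 4. The simplices of K, each written with vertices in increasing order, are:

  0-simplices (5): [0], [1], [2], [3], [4]
  1-simplices (10): [0,1], [0,2], [0,3], [0,4], [1,2], [1,3], [1,4], [2,3], [2,4], [3,4]
  2-simplices (10): [0,1,2], [0,1,3], [0,1,4], [0,2,3], [0,2,4], [0,3,4], [1,2,3], [1,2,4], [1,3,4], [2,3,4]
  3-simplices (5): [0,1,2,3], [0,1,2,4], [0,1,3,4], [0,2,3,4], [1,2,3,4]

Hence C_0 ≅ Z^5, C_1 ≅ Z^10, C_2 ≅ Z^10, C_3 ≅ Z^5.

∂_1: C_1 → C_0 is given by ∂[p,q] = [q] − [p]. For instance
  ∂[1,4] = [4] − [1].
As a 5×10 matrix over Z this has rank 4, with invariant factors (1,1,1,1).

∂_2: C_2 → C_1 acts by ∂[p,q,r] = [q,r] − [p,r] + [p,q]. For instance
  ∂[0,2,3] = [2,3] − [0,3] + [0,2],
  ∂[2,3,4] = [3,4] − [2,4] + [2,3].
This gives a 10×10 integer matrix of rank 6; reducing to Smith normal form yields diagonal entries (1,1,1,1,1,1).

Boundary ∂_3: C_3 → C_2 sends each 3-simplex σ to the alternating sum Σ_i (−1)^i (σ with its i-th vertex removed). For instance
  ∂[1,2,3,4] = [2,3,4] − [1,3,4] + [1,2,4] − [1,2,3],
  ∂[0,1,3,4] = [1,3,4] − [0,3,4] + [0,1,4] − [0,1,3].
The 10×5 boundary matrix has rank 4 and Smith normal form diag(1,1,1,1).

Reading off H_k = ker ∂_k / im ∂_{k+1}:

  H_0: rank C_0 − rank ∂_1 = 5 − 4 = 1, and the invariant factors of ∂_1 are all 1, so H_0 ≅ Z.
  H_1: rank ker ∂_1 − rank ∂_2 = (10 − 4) − 6 = 0, and the invariant factors of ∂_2 are all 1, so H_1 ≅ 0.
  H_2: rank ker ∂_2 − rank ∂_3 = (10 − 6) − 4 = 0, and the invariant factors of ∂_3 are all 1, so H_2 ≅ 0.
  H_3: rank ker ∂_3 − rank ∂_4 = (5 − 4) − 0 = 1, and there is no ∂_4, so H_3 ≅ Z.

As a check, the Euler characteristic is 5 − 10 + 10 − 5 = 0, which agrees with 1 − 0 + 0 − 1 = 0.
(K is a triangulation of the 3-sphere S^3.)

Hence the Betti numbers are b_0 = 1, b_1 = 0, b_2 = 0, b_3 = 1.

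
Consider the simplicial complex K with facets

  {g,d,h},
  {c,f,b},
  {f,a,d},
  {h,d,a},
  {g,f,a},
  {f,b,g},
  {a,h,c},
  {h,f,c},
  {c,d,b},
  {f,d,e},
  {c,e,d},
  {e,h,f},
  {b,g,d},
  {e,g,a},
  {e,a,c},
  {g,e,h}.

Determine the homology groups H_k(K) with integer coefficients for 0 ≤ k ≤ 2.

H_0 = Z,  H_1 = Z^2,  H_2 = Z.

Fix the vertex order a < b < c < d < e < f < g < h and write every simplex with vertices in increasing order. Then dim K = 2 and the simplices of K are:

  0-simplices (8): a, b, c, d, e, f, g, h
  1-simplices (24): ac, ad, ae, af, ag, ah, bc, bd, bf, bg, cd, ce, cf, ch, de, df, dg, dh, ef, eg, eh, fg, fh, gh
  2-simplices (16): ace, ach, adf, adh, aeg, afg, bcd, bcf, bdg, bfg, cde, cfh, def, dgh, efh, egh

Hence C_0 ≅ Z^8, C_1 ≅ Z^24, C_2 ≅ Z^16.

The boundary map ∂_1: C_1 → C_0 sends each edge [p,q] (with p < q) to q − p.
The 8×24 boundary matrix has rank 7 and Smith normal form diag(1,1,1,1,1,1,1).

The boundary map ∂_2: C_2 → C_1 maps a triangle to the signed sum of its edges. For instance
  ∂aeg = eg − ag + ae,
  ∂def = ef − df + de.
The 24×16 boundary matrix has rank 15 and Smith normal form diag(1,1,1,1,1,1,1,1,1,1,1,1,1,1,1).

From H_k ≅ ker(∂_k) / im(∂_{k+1}) we obtain:

  H_0: rank C_0 − rank ∂_1 = 8 − 7 = 1, and the invariant factors of ∂_1 are all 1, so H_0 = Z.
  H_1: rank ker ∂_1 − rank ∂_2 = (24 − 7) − 15 = 2, and the invariant factors of ∂_2 are all 1, so H_1 = Z^2.
  H_2: rank ker ∂_2 − rank ∂_3 = (16 − 15) − 0 = 1, and there is no ∂_3, so H_2 = Z.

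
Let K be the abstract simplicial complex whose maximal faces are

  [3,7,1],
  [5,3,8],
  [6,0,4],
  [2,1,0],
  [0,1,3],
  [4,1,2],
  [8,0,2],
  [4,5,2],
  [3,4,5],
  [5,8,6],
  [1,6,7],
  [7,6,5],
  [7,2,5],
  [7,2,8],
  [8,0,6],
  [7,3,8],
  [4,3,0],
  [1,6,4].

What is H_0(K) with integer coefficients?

Fix the vertex order 0 < 1 < 2 < 3 < 4 < 5 < 6 < 7 < 8 and write every simplex with vertices in increasing order. Then dim K = 2 and the simplices of K are:

  0-simplices (9): [0], [1], [2], [3], [4], [5], [6], [7], [8]
  1-simplices (27): (27 of them)
  2-simplices (18): [0,1,2], [0,1,3], [0,2,8], [0,3,4], [0,4,6], [0,6,8], [1,2,4], [1,3,7], [1,4,6], [1,6,7], [2,4,5], [2,5,7], [2,7,8], [3,4,5], [3,5,8], [3,7,8], [5,6,7], [5,6,8]

so the chain groups are C_0 ≅ Z^9, C_1 ≅ Z^27, C_2 ≅ Z^18.

∂_1: C_1 → C_0 sends each edge [p,q] (with p < q) to q − p. For instance
  ∂[2,7] = [7] − [2].
The resulting 9×27 matrix has rank 8, and its Smith normal form has invariant factors (1,1,1,1,1,1,1,1).

∂_2: C_2 → C_1 acts by ∂[p,q,r] = [q,r] − [p,r] + [p,q]. For instance
  ∂[1,3,7] = [3,7] − [1,7] + [1,3],
  ∂[1,6,7] = [6,7] − [1,7] + [1,6].
As a 27×18 matrix over Z this has rank 18, with invariant factors (1,1,1,1,1,1,1,1,1,1,1,1,1,1,1,1,1,2).

Now H_k = ker ∂_k / im ∂_{k+1}, so:

  H_0: rank C_0 − rank ∂_1 = 9 − 8 = 1, and the invariant factors of ∂_1 are all 1, so H_0 ≅ Z.

(K is a triangulation of the Klein bottle.)

H_0 ≅ Z.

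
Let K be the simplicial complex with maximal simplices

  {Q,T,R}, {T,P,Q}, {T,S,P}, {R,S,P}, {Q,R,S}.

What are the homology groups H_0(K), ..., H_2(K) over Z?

H_0 ≅ Z,  H_1 ≅ Z,  H_2 = 0.

Take the total order P < Q < R < S < T on the vertex set. Then K (dimension 2) consists of the simplices:

  0-simplices (5): P, Q, R, S, T
  1-simplices (10): PQ, PR, PS, PT, QR, QS, QT, RS, RT, ST
  2-simplices (5): PQT, PRS, PST, QRS, QRT

so the chain groups are C_0 ≅ Z^5, C_1 ≅ Z^10, C_2 ≅ Z^5.

∂_1: C_1 → C_0 is given by ∂[p,q] = [q] − [p]. For instance
  ∂QR = R − Q.
This gives a 5×10 integer matrix of rank 4; reducing to Smith normal form yields diagonal entries (1,1,1,1).

The boundary map ∂_2: C_2 → C_1 maps a triangle to the signed sum of its edges. For instance
  ∂PQT = QT − PT + PQ,
  ∂PRS = RS − PS + PR.
This gives a 10×5 integer matrix of rank 5; reducing to Smith normal form yields diagonal entries (1,1,1,1,1).

Computing H_k = (kernel of ∂_k) / (image of ∂_{k+1}):

  H_0: rank C_0 − rank ∂_1 = 5 − 4 = 1, and the invariant factors of ∂_1 are all 1, so H_0 ≅ Z.
  H_1: rank ker ∂_1 − rank ∂_2 = (10 − 4) − 5 = 1, and the invariant factors of ∂_2 are all 1, so H_1 ≅ Z.
  H_2: rank ker ∂_2 − rank ∂_3 = (5 − 5) − 0 = 0, and there is no ∂_3, so H_2 ≅ 0.

As a check, the Euler characteristic is 5 − 10 + 5 = 0, which agrees with 1 − 1 + 0 = 0.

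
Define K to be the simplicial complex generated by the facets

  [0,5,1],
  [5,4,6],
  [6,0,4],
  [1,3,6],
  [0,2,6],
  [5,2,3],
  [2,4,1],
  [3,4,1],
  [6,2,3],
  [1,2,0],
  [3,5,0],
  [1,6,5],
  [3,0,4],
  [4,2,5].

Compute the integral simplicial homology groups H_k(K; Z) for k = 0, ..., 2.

Fix the vertex order 0 < 1 < 2 < 3 < 4 < 5 < 6 and write every simplex with vertices in increasing order. Then dim K = 2 and the simplices of K are:

  0-simplices (7): [0], [1], [2], [3], [4], [5], [6]
  1-simplices (21): [0,1], [0,2], [0,3], [0,4], [0,5], [0,6], [1,2], [1,3], [1,4], [1,5], [1,6], [2,3], [2,4], [2,5], [2,6], [3,4], [3,5], [3,6], [4,5], [4,6], [5,6]
  2-simplices (14): [0,1,2], [0,1,5], [0,2,6], [0,3,4], [0,3,5], [0,4,6], [1,2,4], [1,3,4], [1,3,6], [1,5,6], [2,3,5], [2,3,6], [2,4,5], [4,5,6]

giving chain groups C_0 ≅ Z^7, C_1 ≅ Z^21, C_2 ≅ Z^14.

Boundary ∂_1: C_1 → C_0 sends each edge [p,q] (with p < q) to q − p.
This gives a 7×21 integer matrix of rank 6; reducing to Smith normal form yields diagonal entries (1,1,1,1,1,1).

Boundary ∂_2: C_2 → C_1 maps a triangle to the signed sum of its edges. For instance
  ∂[4,5,6] = [5,6] − [4,6] + [4,5],
  ∂[0,3,5] = [3,5] − [0,5] + [0,3].
The resulting 21×14 matrix has rank 13, and its Smith normal form has invariant factors (1,1,1,1,1,1,1,1,1,1,1,1,1).

Now H_k = ker ∂_k / im ∂_{k+1}, so:

  H_0: rank C_0 − rank ∂_1 = 7 − 6 = 1, and the invariant factors of ∂_1 are all 1, so H_0 ≅ Z.
  H_1: rank ker ∂_1 − rank ∂_2 = (21 − 6) − 13 = 2, and the invariant factors of ∂_2 are all 1, so H_1 ≅ Z^2.
  H_2: rank ker ∂_2 − rank ∂_3 = (14 − 13) − 0 = 1, and there is no ∂_3, so H_2 ≅ Z.

As a check, the Euler characteristic is 7 − 21 + 14 = 0, which agrees with 1 − 2 + 1 = 0.

H_0 = Z,  H_1 = Z^2,  H_2 = Z.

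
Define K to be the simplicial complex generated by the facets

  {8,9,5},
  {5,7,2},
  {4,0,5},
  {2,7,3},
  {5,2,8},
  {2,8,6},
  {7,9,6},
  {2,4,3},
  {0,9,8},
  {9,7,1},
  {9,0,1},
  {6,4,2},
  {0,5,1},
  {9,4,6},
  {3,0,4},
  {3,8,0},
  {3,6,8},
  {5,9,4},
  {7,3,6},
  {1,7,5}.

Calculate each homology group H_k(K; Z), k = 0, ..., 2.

K has 10 vertices, 30 edges, 20 triangles.
rank ∂_0 = 0, rank ∂_1 = 9 ⇒ b_0 = 10 − 0 − 9 = 1; all invariant factors of ∂_1 are 1 so no torsion. So H_0 = Z.
rank ∂_1 = 9, rank ∂_2 = 20 ⇒ b_1 = 30 − 9 − 20 = 1; ∂_2 has invariant factor(s) [2] giving torsion. So H_1 = Z ⊕ Z/2Z.
rank ∂_2 = 20, rank ∂_3 = 0 ⇒ b_2 = 20 − 20 − 0 = 0. So H_2 = 0.

H_0 = Z,  H_1 = Z ⊕ Z/2Z,  H_2 = 0.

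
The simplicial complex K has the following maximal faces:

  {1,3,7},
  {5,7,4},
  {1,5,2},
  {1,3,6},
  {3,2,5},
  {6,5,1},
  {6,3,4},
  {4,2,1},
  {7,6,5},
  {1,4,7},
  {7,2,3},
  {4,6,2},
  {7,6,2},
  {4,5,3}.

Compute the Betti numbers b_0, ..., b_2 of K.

We work with the vertex ordering 1 < 2 < 3 < 4 < 5 < 6 < 7. The simplices of K, each written with vertices in increasing order, are:

  0-simplices (7): [1], [2], [3], [4], [5], [6], [7]
  1-simplices (21): [1,2], [1,3], [1,4], [1,5], [1,6], [1,7], [2,3], [2,4], [2,5], [2,6], [2,7], [3,4], [3,5], [3,6], [3,7], [4,5], [4,6], [4,7], [5,6], [5,7], [6,7]
  2-simplices (14): [1,2,4], [1,2,5], [1,3,6], [1,3,7], [1,4,7], [1,5,6], [2,3,5], [2,3,7], [2,4,6], [2,6,7], [3,4,5], [3,4,6], [4,5,7], [5,6,7]

so the chain groups are C_0 ≅ Z^7, C_1 ≅ Z^21, C_2 ≅ Z^14.

Boundary ∂_1: C_1 → C_0 maps an edge to its endpoints' difference, ∂[p,q] = q − p. For instance
  ∂[3,4] = [4] − [3].
This gives a 7×21 integer matrix of rank 6; reducing to Smith normal form yields diagonal entries (1,1,1,1,1,1).

∂_2: C_2 → C_1 maps a triangle to the signed sum of its edges. For instance
  ∂[4,5,7] = [5,7] − [4,7] + [4,5],
  ∂[5,6,7] = [6,7] − [5,7] + [5,6].
The resulting 21×14 matrix has rank 13, and its Smith normal form has invariant factors (1,1,1,1,1,1,1,1,1,1,1,1,1).

Reading off H_k = ker ∂_k / im ∂_{k+1}:

  H_0: rank C_0 − rank ∂_1 = 7 − 6 = 1, and the invariant factors of ∂_1 are all 1, so H_0 ≅ Z.
  H_1: rank ker ∂_1 − rank ∂_2 = (21 − 6) − 13 = 2, and the invariant factors of ∂_2 are all 1, so H_1 ≅ Z^2.
  H_2: rank ker ∂_2 − rank ∂_3 = (14 − 13) − 0 = 1, and there is no ∂_3, so H_2 ≅ Z.

As a check, the Euler characteristic is 7 − 21 + 14 = 0, which agrees with 1 − 2 + 1 = 0.

Hence the Betti numbers are b_0 = 1, b_1 = 2, b_2 = 1.

b_0 = 1, b_1 = 2, b_2 = 1.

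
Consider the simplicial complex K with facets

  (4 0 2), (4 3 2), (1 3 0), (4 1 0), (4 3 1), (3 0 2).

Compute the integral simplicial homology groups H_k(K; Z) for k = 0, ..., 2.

Order the vertices as 0 < 1 < 2 < 3 < 4. Listing each simplex with vertices in this order, K has dimension 2 with simplices:

  0-simplices (5): [0], [1], [2], [3], [4]
  1-simplices (9): [0,1], [0,2], [0,3], [0,4], [1,3], [1,4], [2,3], [2,4], [3,4]
  2-simplices (6): [0,1,3], [0,1,4], [0,2,3], [0,2,4], [1,3,4], [2,3,4]

giving chain groups C_0 ≅ Z^5, C_1 ≅ Z^9, C_2 ≅ Z^6.

Boundary ∂_1: C_1 → C_0 maps an edge to its endpoints' difference, ∂[p,q] = q − p. For instance
  ∂[0,1] = [1] − [0].
As a 5×9 matrix over Z this has rank 4, with invariant factors (1,1,1,1).

Boundary ∂_2: C_2 → C_1 maps a triangle to the signed sum of its edges. For instance
  ∂[0,2,4] = [2,4] − [0,4] + [0,2],
  ∂[0,1,3] = [1,3] − [0,3] + [0,1].
This gives a 9×6 integer matrix of rank 5; reducing to Smith normal form yields diagonal entries (1,1,1,1,1).

Computing H_k = (kernel of ∂_k) / (image of ∂_{k+1}):

  H_0: rank C_0 − rank ∂_1 = 5 − 4 = 1, and the invariant factors of ∂_1 are all 1, so H_0 = Z.
  H_1: rank ker ∂_1 − rank ∂_2 = (9 − 4) − 5 = 0, and the invariant factors of ∂_2 are all 1, so H_1 = 0.
  H_2: rank ker ∂_2 − rank ∂_3 = (6 − 5) − 0 = 1, and there is no ∂_3, so H_2 = Z.

As a check, the Euler characteristic is 5 − 9 + 6 = 2, which agrees with 1 − 0 + 1 = 2.

H_0 ≅ Z,  H_1 = 0,  H_2 ≅ Z.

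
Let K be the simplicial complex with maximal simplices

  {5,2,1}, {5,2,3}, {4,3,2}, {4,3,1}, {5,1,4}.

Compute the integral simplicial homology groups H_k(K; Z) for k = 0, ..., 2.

Order the vertices as 1 < 2 < 3 < 4 < 5. Listing each simplex with vertices in this order, K has dimension 2 with simplices:

  0-simplices (5): [1], [2], [3], [4], [5]
  1-simplices (10): [1,2], [1,3], [1,4], [1,5], [2,3], [2,4], [2,5], [3,4], [3,5], [4,5]
  2-simplices (5): [1,2,5], [1,3,4], [1,4,5], [2,3,4], [2,3,5]

Hence C_0 ≅ Z^5, C_1 ≅ Z^10, C_2 ≅ Z^5.

∂_1: C_1 → C_0 sends each edge [p,q] (with p < q) to q − p. For instance
  ∂[1,2] = [2] − [1].
The 5×10 boundary matrix has rank 4 and Smith normal form diag(1,1,1,1).

Boundary ∂_2: C_2 → C_1 sends each 2-simplex [p,q,r] to [q,r] − [p,r] + [p,q]. For instance
  ∂[1,4,5] = [4,5] − [1,5] + [1,4],
  ∂[2,3,5] = [3,5] − [2,5] + [2,3].
As a 10×5 matrix over Z this has rank 5, with invariant factors (1,1,1,1,1).

From H_k ≅ ker(∂_k) / im(∂_{k+1}) we obtain:

  H_0: rank C_0 − rank ∂_1 = 5 − 4 = 1, and the invariant factors of ∂_1 are all 1, so H_0 ≅ Z.
  H_1: rank ker ∂_1 − rank ∂_2 = (10 − 4) − 5 = 1, and the invariant factors of ∂_2 are all 1, so H_1 ≅ Z.
  H_2: rank ker ∂_2 − rank ∂_3 = (5 − 5) − 0 = 0, and there is no ∂_3, so H_2 ≅ 0.

(K is a triangulation of the Möbius band.)

H_0 ≅ Z,  H_1 ≅ Z,  H_2 = 0.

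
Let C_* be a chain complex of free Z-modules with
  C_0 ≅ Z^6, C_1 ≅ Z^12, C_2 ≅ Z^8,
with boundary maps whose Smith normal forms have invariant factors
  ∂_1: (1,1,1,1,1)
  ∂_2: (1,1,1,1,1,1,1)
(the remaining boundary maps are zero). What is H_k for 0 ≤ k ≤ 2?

H_0: b_0 = 6 − 0 − 5 = 1; torsion from ∂_1 factors > 1: none. So H_0 = Z.
H_1: b_1 = 12 − 5 − 7 = 0; torsion from ∂_2 factors > 1: none. So H_1 = 0.
H_2: b_2 = 8 − 7 − 0 = 1; torsion from ∂_3 factors > 1: none. So H_2 = Z.

H_0 = Z,  H_1 = 0,  H_2 = Z.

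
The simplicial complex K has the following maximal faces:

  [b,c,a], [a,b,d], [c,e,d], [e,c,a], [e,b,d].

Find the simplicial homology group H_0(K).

H_0 = Z.

Take the total order a < b < c < d < e on the vertex set. Then K (dimension 2) consists of the simplices:

  0-simplices (5): a, b, c, d, e
  1-simplices (10): ab, ac, ad, ae, bc, bd, be, cd, ce, de
  2-simplices (5): abc, abd, ace, bde, cde

Hence C_0 ≅ Z^5, C_1 ≅ Z^10, C_2 ≅ Z^5.

Boundary ∂_1: C_1 → C_0 maps an edge to its endpoints' difference, ∂[p,q] = q − p. For instance
  ∂ac = c − a.
The resulting 5×10 matrix has rank 4, and its Smith normal form has invariant factors (1,1,1,1).

The boundary map ∂_2: C_2 → C_1 sends each 2-simplex [p,q,r] to [q,r] − [p,r] + [p,q]. For instance
  ∂cde = de − ce + cd,
  ∂bde = de − be + bd.
This gives a 10×5 integer matrix of rank 5; reducing to Smith normal form yields diagonal entries (1,1,1,1,1).

Now H_k = ker ∂_k / im ∂_{k+1}, so:

  H_0: rank C_0 − rank ∂_1 = 5 − 4 = 1, and the invariant factors of ∂_1 are all 1, so H_0 = Z.

(K is a triangulation of the Möbius band.)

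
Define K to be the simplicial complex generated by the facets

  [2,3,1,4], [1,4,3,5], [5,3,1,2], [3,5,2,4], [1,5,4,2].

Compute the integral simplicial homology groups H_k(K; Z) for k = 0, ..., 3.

H_0 ≅ Z,  H_1 = 0,  H_2 = 0,  H_3 ≅ Z.

K has 5 vertices, 10 edges, 10 triangles, 5 3-simplices.
rank ∂_0 = 0, rank ∂_1 = 4 ⇒ b_0 = 5 − 0 − 4 = 1; all invariant factors of ∂_1 are 1 so no torsion. So H_0 ≅ Z.
rank ∂_1 = 4, rank ∂_2 = 6 ⇒ b_1 = 10 − 4 − 6 = 0; all invariant factors of ∂_2 are 1 so no torsion. So H_1 ≅ 0.
rank ∂_2 = 6, rank ∂_3 = 4 ⇒ b_2 = 10 − 6 − 4 = 0; all invariant factors of ∂_3 are 1 so no torsion. So H_2 ≅ 0.
rank ∂_3 = 4, rank ∂_4 = 0 ⇒ b_3 = 5 − 4 − 0 = 1. So H_3 ≅ Z.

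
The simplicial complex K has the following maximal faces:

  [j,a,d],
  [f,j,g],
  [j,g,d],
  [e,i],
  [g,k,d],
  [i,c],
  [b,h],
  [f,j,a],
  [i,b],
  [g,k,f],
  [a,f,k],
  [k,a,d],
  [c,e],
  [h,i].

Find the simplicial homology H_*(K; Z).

H_0 ≅ Z^2,  H_1 ≅ Z^2,  H_2 ≅ Z.

Fix the vertex order a < b < c < d < e < f < g < h < i < j < k and write every simplex with vertices in increasing order. Then dim K = 2 and the simplices of K are:

  0-simplices (11): a, b, c, d, e, f, g, h, i, j, k
  1-simplices (18): ad, af, aj, ak, bh, bi, ce, ci, dg, dj, dk, ei, fg, fj, fk, gj, gk, hi
  2-simplices (8): adj, adk, afj, afk, dgj, dgk, fgj, fgk

giving chain groups C_0 ≅ Z^11, C_1 ≅ Z^18, C_2 ≅ Z^8.

Boundary ∂_1: C_1 → C_0 maps an edge to its endpoints' difference, ∂[p,q] = q − p. For instance
  ∂fg = g − f.
The 11×18 boundary matrix has rank 9 and Smith normal form diag(1,1,1,1,1,1,1,1,1).

Boundary ∂_2: C_2 → C_1 sends each 2-simplex [p,q,r] to [q,r] − [p,r] + [p,q]. For instance
  ∂fgj = gj − fj + fg,
  ∂adk = dk − ak + ad.
The 18×8 boundary matrix has rank 7 and Smith normal form diag(1,1,1,1,1,1,1).

From H_k ≅ ker(∂_k) / im(∂_{k+1}) we obtain:

  H_0: rank C_0 − rank ∂_1 = 11 − 9 = 2, and the invariant factors of ∂_1 are all 1, so H_0 ≅ Z^2.
  H_1: rank ker ∂_1 − rank ∂_2 = (18 − 9) − 7 = 2, and the invariant factors of ∂_2 are all 1, so H_1 ≅ Z^2.
  H_2: rank ker ∂_2 − rank ∂_3 = (8 − 7) − 0 = 1, and there is no ∂_3, so H_2 ≅ Z.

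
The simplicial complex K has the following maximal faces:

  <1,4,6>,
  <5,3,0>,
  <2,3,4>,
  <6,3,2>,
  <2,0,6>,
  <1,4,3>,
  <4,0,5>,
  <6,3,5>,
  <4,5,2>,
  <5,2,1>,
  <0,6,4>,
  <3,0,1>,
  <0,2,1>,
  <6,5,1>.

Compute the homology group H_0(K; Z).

H_0 = Z.

Order the vertices as 0 < 1 < 2 < 3 < 4 < 5 < 6. Listing each simplex with vertices in this order, K has dimension 2 with simplices:

  0-simplices (7): [0], [1], [2], [3], [4], [5], [6]
  1-simplices (21): [0,1], [0,2], [0,3], [0,4], [0,5], [0,6], [1,2], [1,3], [1,4], [1,5], [1,6], [2,3], [2,4], [2,5], [2,6], [3,4], [3,5], [3,6], [4,5], [4,6], [5,6]
  2-simplices (14): [0,1,2], [0,1,3], [0,2,6], [0,3,5], [0,4,5], [0,4,6], [1,2,5], [1,3,4], [1,4,6], [1,5,6], [2,3,4], [2,3,6], [2,4,5], [3,5,6]

giving chain groups C_0 ≅ Z^7, C_1 ≅ Z^21, C_2 ≅ Z^14.

The boundary map ∂_1: C_1 → C_0 maps an edge to its endpoints' difference, ∂[p,q] = q − p. For instance
  ∂[5,6] = [6] − [5].
As a 7×21 matrix over Z this has rank 6, with invariant factors (1,1,1,1,1,1).

The boundary map ∂_2: C_2 → C_1 acts by ∂[p,q,r] = [q,r] − [p,r] + [p,q]. For instance
  ∂[0,4,6] = [4,6] − [0,6] + [0,4],
  ∂[2,4,5] = [4,5] − [2,5] + [2,4].
The resulting 21×14 matrix has rank 13, and its Smith normal form has invariant factors (1,1,1,1,1,1,1,1,1,1,1,1,1).

Now H_k = ker ∂_k / im ∂_{k+1}, so:

  H_0: rank C_0 − rank ∂_1 = 7 − 6 = 1, and the invariant factors of ∂_1 are all 1, so H_0 ≅ Z.

(K is a triangulation of the torus T^2.)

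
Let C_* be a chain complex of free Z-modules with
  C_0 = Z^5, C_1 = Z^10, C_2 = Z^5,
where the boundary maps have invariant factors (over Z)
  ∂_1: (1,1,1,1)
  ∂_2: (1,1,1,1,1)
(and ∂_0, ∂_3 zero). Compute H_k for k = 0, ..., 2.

H_0: b_0 = 5 − 0 − 4 = 1; torsion from ∂_1 factors > 1: none. So H_0 ≅ Z.
H_1: b_1 = 10 − 4 − 5 = 1; torsion from ∂_2 factors > 1: none. So H_1 ≅ Z.
H_2: b_2 = 5 − 5 − 0 = 0; torsion from ∂_3 factors > 1: none. So H_2 ≅ 0.

H_0 ≅ Z,  H_1 ≅ Z,  H_2 = 0.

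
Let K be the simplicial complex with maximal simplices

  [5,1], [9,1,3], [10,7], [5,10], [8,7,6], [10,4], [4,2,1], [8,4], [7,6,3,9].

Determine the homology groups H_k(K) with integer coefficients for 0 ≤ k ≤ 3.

Order the vertices as 1 < 2 < 3 < 4 < 5 < 6 < 7 < 8 < 9 < 10. Listing each simplex with vertices in this order, K has dimension 3 with simplices:

  0-simplices (10): [1], [2], [3], [4], [5], [6], [7], [8], [9], [10]
  1-simplices (18): [1,2], [1,3], [1,4], [1,5], [1,9], [2,4], [3,6], [3,7], [3,9], [4,8], [4,10], [5,10], [6,7], [6,8], [6,9], [7,8], [7,9], [7,10]
  2-simplices (7): [1,2,4], [1,3,9], [3,6,7], [3,6,9], [3,7,9], [6,7,8], [6,7,9]
  3-simplices (1): [3,6,7,9]

giving chain groups C_0 ≅ Z^10, C_1 ≅ Z^18, C_2 ≅ Z^7, C_3 ≅ Z^1.

The boundary map ∂_1: C_1 → C_0 sends each edge [p,q] (with p < q) to q − p.
As a 10×18 matrix over Z this has rank 9, with invariant factors (1,1,1,1,1,1,1,1,1).

∂_2: C_2 → C_1 sends each 2-simplex [p,q,r] to [q,r] − [p,r] + [p,q]. For instance
  ∂[6,7,8] = [7,8] − [6,8] + [6,7],
  ∂[3,7,9] = [7,9] − [3,9] + [3,7].
The 18×7 boundary matrix has rank 6 and Smith normal form diag(1,1,1,1,1,1).

∂_3: C_3 → C_2 sends each 3-simplex σ to the alternating sum Σ_i (−1)^i (σ with its i-th vertex removed). For instance
  ∂[3,6,7,9] = [6,7,9] − [3,7,9] + [3,6,9] − [3,6,7].
This gives a 7×1 integer matrix of rank 1; reducing to Smith normal form yields diagonal entries (1).

Now H_k = ker ∂_k / im ∂_{k+1}, so:

  H_0: rank C_0 − rank ∂_1 = 10 − 9 = 1, and the invariant factors of ∂_1 are all 1, so H_0 = Z.
  H_1: rank ker ∂_1 − rank ∂_2 = (18 − 9) − 6 = 3, and the invariant factors of ∂_2 are all 1, so H_1 = Z^3.
  H_2: rank ker ∂_2 − rank ∂_3 = (7 − 6) − 1 = 0, and the invariant factors of ∂_3 are all 1, so H_2 = 0.
  H_3: rank ker ∂_3 − rank ∂_4 = (1 − 1) − 0 = 0, and there is no ∂_4, so H_3 = 0.

H_0 = Z,  H_1 = Z^3,  H_2 = 0,  H_3 = 0.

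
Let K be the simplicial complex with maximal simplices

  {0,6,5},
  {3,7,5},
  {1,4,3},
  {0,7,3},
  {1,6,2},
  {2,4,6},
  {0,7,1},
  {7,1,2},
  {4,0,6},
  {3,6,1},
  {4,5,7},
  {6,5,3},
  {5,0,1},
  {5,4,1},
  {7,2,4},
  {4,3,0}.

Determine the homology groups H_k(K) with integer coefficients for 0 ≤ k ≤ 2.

We work with the vertex ordering 0 < 1 < 2 < 3 < 4 < 5 < 6 < 7. The simplices of K, each written with vertices in increasing order, are:

  0-simplices (8): [0], [1], [2], [3], [4], [5], [6], [7]
  1-simplices (24): (24 of them)
  2-simplices (16): [0,1,5], [0,1,7], [0,3,4], [0,3,7], [0,4,6], [0,5,6], [1,2,6], [1,2,7], [1,3,4], [1,3,6], [1,4,5], [2,4,6], [2,4,7], [3,5,6], [3,5,7], [4,5,7]

so the chain groups are C_0 ≅ Z^8, C_1 ≅ Z^24, C_2 ≅ Z^16.

The boundary map ∂_1: C_1 → C_0 sends each edge [p,q] (with p < q) to q − p.
The resulting 8×24 matrix has rank 7, and its Smith normal form has invariant factors (1,1,1,1,1,1,1).

∂_2: C_2 → C_1 acts by ∂[p,q,r] = [q,r] − [p,r] + [p,q]. For instance
  ∂[3,5,7] = [5,7] − [3,7] + [3,5],
  ∂[1,3,6] = [3,6] − [1,6] + [1,3].
As a 24×16 matrix over Z this has rank 15, with invariant factors (1,1,1,1,1,1,1,1,1,1,1,1,1,1,1).

From H_k ≅ ker(∂_k) / im(∂_{k+1}) we obtain:

  H_0: rank C_0 − rank ∂_1 = 8 − 7 = 1, and the invariant factors of ∂_1 are all 1, so H_0 = Z.
  H_1: rank ker ∂_1 − rank ∂_2 = (24 − 7) − 15 = 2, and the invariant factors of ∂_2 are all 1, so H_1 = Z^2.
  H_2: rank ker ∂_2 − rank ∂_3 = (16 − 15) − 0 = 1, and there is no ∂_3, so H_2 = Z.

(K is a triangulation of the torus T^2.)

H_0 ≅ Z,  H_1 ≅ Z^2,  H_2 ≅ Z.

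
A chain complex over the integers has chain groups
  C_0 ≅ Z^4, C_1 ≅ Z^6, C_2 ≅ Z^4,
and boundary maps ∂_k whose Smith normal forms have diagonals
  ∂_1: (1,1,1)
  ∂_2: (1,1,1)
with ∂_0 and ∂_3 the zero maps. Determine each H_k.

H_0: b_0 = 4 − 0 − 3 = 1; torsion from ∂_1 factors > 1: none. So H_0 = Z.
H_1: b_1 = 6 − 3 − 3 = 0; torsion from ∂_2 factors > 1: none. So H_1 = 0.
H_2: b_2 = 4 − 3 − 0 = 1; torsion from ∂_3 factors > 1: none. So H_2 = Z.

H_0 = Z,  H_1 = 0,  H_2 = Z.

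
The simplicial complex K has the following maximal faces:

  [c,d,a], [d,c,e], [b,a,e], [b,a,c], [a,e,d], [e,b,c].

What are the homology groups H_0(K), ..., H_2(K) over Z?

Fix the vertex order a < b < c < d < e and write every simplex with vertices in increasing order. Then dim K = 2 and the simplices of K are:

  0-simplices (5): a, b, c, d, e
  1-simplices (9): ab, ac, ad, ae, bc, be, cd, ce, de
  2-simplices (6): abc, abe, acd, ade, bce, cde

Hence C_0 ≅ Z^5, C_1 ≅ Z^9, C_2 ≅ Z^6.

The boundary map ∂_1: C_1 → C_0 is given by ∂[p,q] = [q] − [p]. For instance
  ∂ce = e − c.
As a 5×9 matrix over Z this has rank 4, with invariant factors (1,1,1,1).

∂_2: C_2 → C_1 acts by ∂[p,q,r] = [q,r] − [p,r] + [p,q]. For instance
  ∂ade = de − ae + ad,
  ∂bce = ce − be + bc.
The 9×6 boundary matrix has rank 5 and Smith normal form diag(1,1,1,1,1).

Reading off H_k = ker ∂_k / im ∂_{k+1}:

  H_0: rank C_0 − rank ∂_1 = 5 − 4 = 1, and the invariant factors of ∂_1 are all 1, so H_0 = Z.
  H_1: rank ker ∂_1 − rank ∂_2 = (9 − 4) − 5 = 0, and the invariant factors of ∂_2 are all 1, so H_1 = 0.
  H_2: rank ker ∂_2 − rank ∂_3 = (6 − 5) − 0 = 1, and there is no ∂_3, so H_2 = Z.

As a check, the Euler characteristic is 5 − 9 + 6 = 2, which agrees with 1 − 0 + 1 = 2.
(K is a triangulation of the 2-sphere S^2.)

H_0 = Z,  H_1 = 0,  H_2 = Z.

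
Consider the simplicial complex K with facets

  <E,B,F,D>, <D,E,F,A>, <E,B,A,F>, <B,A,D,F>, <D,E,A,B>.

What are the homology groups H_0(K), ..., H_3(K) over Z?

Fix the vertex order A < B < D < E < F and write every simplex with vertices in increasing order. Then dim K = 3 and the simplices of K are:

  0-simplices (5): A, B, D, E, F
  1-simplices (10): AB, AD, AE, AF, BD, BE, BF, DE, DF, EF
  2-simplices (10): ABD, ABE, ABF, ADE, ADF, AEF, BDE, BDF, BEF, DEF
  3-simplices (5): ABDE, ABDF, ABEF, ADEF, BDEF

giving chain groups C_0 ≅ Z^5, C_1 ≅ Z^10, C_2 ≅ Z^10, C_3 ≅ Z^5.

Boundary ∂_1: C_1 → C_0 sends each edge [p,q] (with p < q) to q − p. For instance
  ∂AF = F − A.
The resulting 5×10 matrix has rank 4, and its Smith normal form has invariant factors (1,1,1,1).

The boundary map ∂_2: C_2 → C_1 sends each 2-simplex [p,q,r] to [q,r] − [p,r] + [p,q]. For instance
  ∂ADF = DF − AF + AD,
  ∂ABF = BF − AF + AB.
The 10×10 boundary matrix has rank 6 and Smith normal form diag(1,1,1,1,1,1).

Boundary ∂_3: C_3 → C_2 sends each 3-simplex σ to the alternating sum Σ_i (−1)^i (σ with its i-th vertex removed). For instance
  ∂ADEF = DEF − AEF + ADF − ADE,
  ∂ABDE = BDE − ADE + ABE − ABD.
The resulting 10×5 matrix has rank 4, and its Smith normal form has invariant factors (1,1,1,1).

Computing H_k = (kernel of ∂_k) / (image of ∂_{k+1}):

  H_0: rank C_0 − rank ∂_1 = 5 − 4 = 1, and the invariant factors of ∂_1 are all 1, so H_0 = Z.
  H_1: rank ker ∂_1 − rank ∂_2 = (10 − 4) − 6 = 0, and the invariant factors of ∂_2 are all 1, so H_1 = 0.
  H_2: rank ker ∂_2 − rank ∂_3 = (10 − 6) − 4 = 0, and the invariant factors of ∂_3 are all 1, so H_2 = 0.
  H_3: rank ker ∂_3 − rank ∂_4 = (5 − 4) − 0 = 1, and there is no ∂_4, so H_3 = Z.

As a check, the Euler characteristic is 5 − 10 + 10 − 5 = 0, which agrees with 1 − 0 + 0 − 1 = 0.
(K is a triangulation of the 3-sphere S^3.)

H_0 ≅ Z,  H_1 = 0,  H_2 = 0,  H_3 ≅ Z.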